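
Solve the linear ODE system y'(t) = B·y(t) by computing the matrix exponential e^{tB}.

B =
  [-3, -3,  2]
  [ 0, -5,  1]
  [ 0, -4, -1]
e^{tB} =
  [exp(-3*t), -t^2*exp(-3*t) - 3*t*exp(-3*t), t^2*exp(-3*t)/2 + 2*t*exp(-3*t)]
  [0, -2*t*exp(-3*t) + exp(-3*t), t*exp(-3*t)]
  [0, -4*t*exp(-3*t), 2*t*exp(-3*t) + exp(-3*t)]

Strategy: write B = P · J · P⁻¹ where J is a Jordan canonical form, so e^{tB} = P · e^{tJ} · P⁻¹, and e^{tJ} can be computed block-by-block.

B has Jordan form
J =
  [-3,  1,  0]
  [ 0, -3,  1]
  [ 0,  0, -3]
(up to reordering of blocks).

Per-block formulas:
  For a 3×3 Jordan block J_3(-3): exp(t · J_3(-3)) = e^(-3t)·(I + t·N + (t^2/2)·N^2), where N is the 3×3 nilpotent shift.

After assembling e^{tJ} and conjugating by P, we get:

e^{tB} =
  [exp(-3*t), -t^2*exp(-3*t) - 3*t*exp(-3*t), t^2*exp(-3*t)/2 + 2*t*exp(-3*t)]
  [0, -2*t*exp(-3*t) + exp(-3*t), t*exp(-3*t)]
  [0, -4*t*exp(-3*t), 2*t*exp(-3*t) + exp(-3*t)]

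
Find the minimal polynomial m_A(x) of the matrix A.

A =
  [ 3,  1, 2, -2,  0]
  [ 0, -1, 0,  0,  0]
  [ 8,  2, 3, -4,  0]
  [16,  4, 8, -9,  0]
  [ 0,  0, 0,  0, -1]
x^2 + 2*x + 1

The characteristic polynomial is χ_A(x) = (x + 1)^5, so the eigenvalues are known. The minimal polynomial is
  m_A(x) = Π_λ (x − λ)^{k_λ}
where k_λ is the size of the *largest* Jordan block for λ (equivalently, the smallest k with (A − λI)^k v = 0 for every generalised eigenvector v of λ).

  λ = -1: largest Jordan block has size 2, contributing (x + 1)^2

So m_A(x) = (x + 1)^2 = x^2 + 2*x + 1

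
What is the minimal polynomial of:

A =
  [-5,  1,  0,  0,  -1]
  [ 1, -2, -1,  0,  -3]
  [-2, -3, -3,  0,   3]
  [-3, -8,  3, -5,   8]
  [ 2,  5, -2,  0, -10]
x^3 + 15*x^2 + 75*x + 125

The characteristic polynomial is χ_A(x) = (x + 5)^5, so the eigenvalues are known. The minimal polynomial is
  m_A(x) = Π_λ (x − λ)^{k_λ}
where k_λ is the size of the *largest* Jordan block for λ (equivalently, the smallest k with (A − λI)^k v = 0 for every generalised eigenvector v of λ).

  λ = -5: largest Jordan block has size 3, contributing (x + 5)^3

So m_A(x) = (x + 5)^3 = x^3 + 15*x^2 + 75*x + 125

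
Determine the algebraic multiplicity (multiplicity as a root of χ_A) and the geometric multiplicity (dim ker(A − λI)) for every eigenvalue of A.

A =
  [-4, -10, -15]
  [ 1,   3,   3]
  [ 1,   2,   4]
λ = 1: alg = 3, geom = 2

Step 1 — factor the characteristic polynomial to read off the algebraic multiplicities:
  χ_A(x) = (x - 1)^3

Step 2 — compute geometric multiplicities via the rank-nullity identity g(λ) = n − rank(A − λI):
  rank(A − (1)·I) = 1, so dim ker(A − (1)·I) = n − 1 = 2

Summary:
  λ = 1: algebraic multiplicity = 3, geometric multiplicity = 2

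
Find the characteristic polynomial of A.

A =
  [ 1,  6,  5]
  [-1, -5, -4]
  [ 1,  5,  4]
x^3

Expanding det(x·I − A) (e.g. by cofactor expansion or by noting that A is similar to its Jordan form J, which has the same characteristic polynomial as A) gives
  χ_A(x) = x^3
which factors as x^3. The eigenvalues (with algebraic multiplicities) are λ = 0 with multiplicity 3.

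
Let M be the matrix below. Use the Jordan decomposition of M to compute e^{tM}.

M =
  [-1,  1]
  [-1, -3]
e^{tM} =
  [t*exp(-2*t) + exp(-2*t), t*exp(-2*t)]
  [-t*exp(-2*t), -t*exp(-2*t) + exp(-2*t)]

Strategy: write M = P · J · P⁻¹ where J is a Jordan canonical form, so e^{tM} = P · e^{tJ} · P⁻¹, and e^{tJ} can be computed block-by-block.

M has Jordan form
J =
  [-2,  1]
  [ 0, -2]
(up to reordering of blocks).

Per-block formulas:
  For a 2×2 Jordan block J_2(-2): exp(t · J_2(-2)) = e^(-2t)·(I + t·N), where N is the 2×2 nilpotent shift.

After assembling e^{tJ} and conjugating by P, we get:

e^{tM} =
  [t*exp(-2*t) + exp(-2*t), t*exp(-2*t)]
  [-t*exp(-2*t), -t*exp(-2*t) + exp(-2*t)]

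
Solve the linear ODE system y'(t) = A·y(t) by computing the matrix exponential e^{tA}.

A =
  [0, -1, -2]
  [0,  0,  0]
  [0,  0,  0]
e^{tA} =
  [1, -t, -2*t]
  [0, 1, 0]
  [0, 0, 1]

Strategy: write A = P · J · P⁻¹ where J is a Jordan canonical form, so e^{tA} = P · e^{tJ} · P⁻¹, and e^{tJ} can be computed block-by-block.

A has Jordan form
J =
  [0, 1, 0]
  [0, 0, 0]
  [0, 0, 0]
(up to reordering of blocks).

Per-block formulas:
  For a 2×2 Jordan block J_2(0): exp(t · J_2(0)) = e^(0t)·(I + t·N), where N is the 2×2 nilpotent shift.
  For a 1×1 block at λ = 0: exp(t · [0]) = [e^(0t)].

After assembling e^{tJ} and conjugating by P, we get:

e^{tA} =
  [1, -t, -2*t]
  [0, 1, 0]
  [0, 0, 1]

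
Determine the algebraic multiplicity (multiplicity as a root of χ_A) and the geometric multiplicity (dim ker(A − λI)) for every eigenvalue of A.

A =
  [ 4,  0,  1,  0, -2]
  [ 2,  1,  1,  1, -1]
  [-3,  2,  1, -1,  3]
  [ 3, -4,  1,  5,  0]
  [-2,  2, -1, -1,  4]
λ = 3: alg = 5, geom = 3

Step 1 — factor the characteristic polynomial to read off the algebraic multiplicities:
  χ_A(x) = (x - 3)^5

Step 2 — compute geometric multiplicities via the rank-nullity identity g(λ) = n − rank(A − λI):
  rank(A − (3)·I) = 2, so dim ker(A − (3)·I) = n − 2 = 3

Summary:
  λ = 3: algebraic multiplicity = 5, geometric multiplicity = 3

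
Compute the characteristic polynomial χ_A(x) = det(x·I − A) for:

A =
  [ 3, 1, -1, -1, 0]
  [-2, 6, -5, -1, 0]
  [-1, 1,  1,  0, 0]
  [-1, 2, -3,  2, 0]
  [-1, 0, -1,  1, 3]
x^5 - 15*x^4 + 90*x^3 - 270*x^2 + 405*x - 243

Expanding det(x·I − A) (e.g. by cofactor expansion or by noting that A is similar to its Jordan form J, which has the same characteristic polynomial as A) gives
  χ_A(x) = x^5 - 15*x^4 + 90*x^3 - 270*x^2 + 405*x - 243
which factors as (x - 3)^5. The eigenvalues (with algebraic multiplicities) are λ = 3 with multiplicity 5.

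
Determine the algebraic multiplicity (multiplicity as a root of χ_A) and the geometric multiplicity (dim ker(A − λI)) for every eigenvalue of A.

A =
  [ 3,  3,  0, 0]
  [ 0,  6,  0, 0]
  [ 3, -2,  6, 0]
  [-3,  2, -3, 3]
λ = 3: alg = 2, geom = 2; λ = 6: alg = 2, geom = 1

Step 1 — factor the characteristic polynomial to read off the algebraic multiplicities:
  χ_A(x) = (x - 6)^2*(x - 3)^2

Step 2 — compute geometric multiplicities via the rank-nullity identity g(λ) = n − rank(A − λI):
  rank(A − (3)·I) = 2, so dim ker(A − (3)·I) = n − 2 = 2
  rank(A − (6)·I) = 3, so dim ker(A − (6)·I) = n − 3 = 1

Summary:
  λ = 3: algebraic multiplicity = 2, geometric multiplicity = 2
  λ = 6: algebraic multiplicity = 2, geometric multiplicity = 1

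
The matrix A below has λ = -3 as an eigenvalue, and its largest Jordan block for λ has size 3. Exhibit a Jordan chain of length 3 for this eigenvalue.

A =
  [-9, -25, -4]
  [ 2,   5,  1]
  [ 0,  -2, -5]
A Jordan chain for λ = -3 of length 3:
v_1 = (-14, 4, -4)ᵀ
v_2 = (-6, 2, 0)ᵀ
v_3 = (1, 0, 0)ᵀ

Let N = A − (-3)·I. We want v_3 with N^3 v_3 = 0 but N^2 v_3 ≠ 0; then v_{j-1} := N · v_j for j = 3, …, 2.

Pick v_3 = (1, 0, 0)ᵀ.
Then v_2 = N · v_3 = (-6, 2, 0)ᵀ.
Then v_1 = N · v_2 = (-14, 4, -4)ᵀ.

Sanity check: (A − (-3)·I) v_1 = (0, 0, 0)ᵀ = 0. ✓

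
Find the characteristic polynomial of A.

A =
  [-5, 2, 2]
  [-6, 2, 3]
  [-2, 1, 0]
x^3 + 3*x^2 + 3*x + 1

Expanding det(x·I − A) (e.g. by cofactor expansion or by noting that A is similar to its Jordan form J, which has the same characteristic polynomial as A) gives
  χ_A(x) = x^3 + 3*x^2 + 3*x + 1
which factors as (x + 1)^3. The eigenvalues (with algebraic multiplicities) are λ = -1 with multiplicity 3.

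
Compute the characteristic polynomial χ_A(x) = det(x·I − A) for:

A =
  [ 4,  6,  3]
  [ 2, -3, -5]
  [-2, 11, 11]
x^3 - 12*x^2 + 48*x - 64

Expanding det(x·I − A) (e.g. by cofactor expansion or by noting that A is similar to its Jordan form J, which has the same characteristic polynomial as A) gives
  χ_A(x) = x^3 - 12*x^2 + 48*x - 64
which factors as (x - 4)^3. The eigenvalues (with algebraic multiplicities) are λ = 4 with multiplicity 3.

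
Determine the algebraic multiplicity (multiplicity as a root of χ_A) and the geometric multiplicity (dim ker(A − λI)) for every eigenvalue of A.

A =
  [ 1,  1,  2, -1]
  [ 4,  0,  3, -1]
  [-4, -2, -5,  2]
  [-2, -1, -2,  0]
λ = -1: alg = 4, geom = 2

Step 1 — factor the characteristic polynomial to read off the algebraic multiplicities:
  χ_A(x) = (x + 1)^4

Step 2 — compute geometric multiplicities via the rank-nullity identity g(λ) = n − rank(A − λI):
  rank(A − (-1)·I) = 2, so dim ker(A − (-1)·I) = n − 2 = 2

Summary:
  λ = -1: algebraic multiplicity = 4, geometric multiplicity = 2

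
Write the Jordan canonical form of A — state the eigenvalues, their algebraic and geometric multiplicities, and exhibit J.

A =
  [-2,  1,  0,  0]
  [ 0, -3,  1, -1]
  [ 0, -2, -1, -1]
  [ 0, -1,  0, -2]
J_3(-2) ⊕ J_1(-2)

The characteristic polynomial is
  det(x·I − A) = x^4 + 8*x^3 + 24*x^2 + 32*x + 16 = (x + 2)^4

Eigenvalues and multiplicities (the geometric multiplicity of λ is n − rank(A − λI), which equals the number of Jordan blocks for λ):
  λ = -2: algebraic multiplicity = 4, geometric multiplicity = 2

Determining the block sizes for each eigenvalue:
  λ = -2: with am = 4 and gm = 2, the partition is not yet determined (e.g. several partitions of 4 into 2 parts exist). Let N = A − (-2)·I. Computing rank(N^1) = 2, rank(N^2) = 1, rank(N^3) = 0; the number of blocks of size ≥ j is rank(N^{j−1}) − rank(N^j), giving [2, 1, 1]. So we have 1 block(s) of size 3, 1 block(s) of size 1 → block sizes [3, 1]

Assembling the blocks gives a Jordan form
J =
  [-2,  1,  0,  0]
  [ 0, -2,  1,  0]
  [ 0,  0, -2,  0]
  [ 0,  0,  0, -2]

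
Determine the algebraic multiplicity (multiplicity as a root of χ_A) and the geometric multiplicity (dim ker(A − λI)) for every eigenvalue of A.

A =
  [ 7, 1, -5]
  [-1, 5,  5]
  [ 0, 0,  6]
λ = 6: alg = 3, geom = 2

Step 1 — factor the characteristic polynomial to read off the algebraic multiplicities:
  χ_A(x) = (x - 6)^3

Step 2 — compute geometric multiplicities via the rank-nullity identity g(λ) = n − rank(A − λI):
  rank(A − (6)·I) = 1, so dim ker(A − (6)·I) = n − 1 = 2

Summary:
  λ = 6: algebraic multiplicity = 3, geometric multiplicity = 2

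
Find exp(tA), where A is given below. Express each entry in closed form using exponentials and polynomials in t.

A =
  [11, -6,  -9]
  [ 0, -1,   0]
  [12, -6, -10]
e^{tA} =
  [4*exp(2*t) - 3*exp(-t), -2*exp(2*t) + 2*exp(-t), -3*exp(2*t) + 3*exp(-t)]
  [0, exp(-t), 0]
  [4*exp(2*t) - 4*exp(-t), -2*exp(2*t) + 2*exp(-t), -3*exp(2*t) + 4*exp(-t)]

Strategy: write A = P · J · P⁻¹ where J is a Jordan canonical form, so e^{tA} = P · e^{tJ} · P⁻¹, and e^{tJ} can be computed block-by-block.

A has Jordan form
J =
  [-1,  0, 0]
  [ 0, -1, 0]
  [ 0,  0, 2]
(up to reordering of blocks).

Per-block formulas:
  For a 1×1 block at λ = -1: exp(t · [-1]) = [e^(-1t)].
  For a 1×1 block at λ = 2: exp(t · [2]) = [e^(2t)].

After assembling e^{tJ} and conjugating by P, we get:

e^{tA} =
  [4*exp(2*t) - 3*exp(-t), -2*exp(2*t) + 2*exp(-t), -3*exp(2*t) + 3*exp(-t)]
  [0, exp(-t), 0]
  [4*exp(2*t) - 4*exp(-t), -2*exp(2*t) + 2*exp(-t), -3*exp(2*t) + 4*exp(-t)]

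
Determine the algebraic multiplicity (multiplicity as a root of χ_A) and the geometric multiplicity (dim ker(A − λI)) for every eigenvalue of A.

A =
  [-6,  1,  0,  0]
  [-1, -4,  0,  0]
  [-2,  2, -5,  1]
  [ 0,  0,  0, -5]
λ = -5: alg = 4, geom = 2

Step 1 — factor the characteristic polynomial to read off the algebraic multiplicities:
  χ_A(x) = (x + 5)^4

Step 2 — compute geometric multiplicities via the rank-nullity identity g(λ) = n − rank(A − λI):
  rank(A − (-5)·I) = 2, so dim ker(A − (-5)·I) = n − 2 = 2

Summary:
  λ = -5: algebraic multiplicity = 4, geometric multiplicity = 2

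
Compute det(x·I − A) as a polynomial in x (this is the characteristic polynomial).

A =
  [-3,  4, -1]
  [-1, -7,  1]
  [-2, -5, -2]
x^3 + 12*x^2 + 48*x + 64

Expanding det(x·I − A) (e.g. by cofactor expansion or by noting that A is similar to its Jordan form J, which has the same characteristic polynomial as A) gives
  χ_A(x) = x^3 + 12*x^2 + 48*x + 64
which factors as (x + 4)^3. The eigenvalues (with algebraic multiplicities) are λ = -4 with multiplicity 3.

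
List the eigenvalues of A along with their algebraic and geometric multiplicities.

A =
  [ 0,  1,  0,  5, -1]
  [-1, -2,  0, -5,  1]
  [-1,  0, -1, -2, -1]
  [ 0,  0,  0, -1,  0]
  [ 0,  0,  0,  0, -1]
λ = -1: alg = 5, geom = 3

Step 1 — factor the characteristic polynomial to read off the algebraic multiplicities:
  χ_A(x) = (x + 1)^5

Step 2 — compute geometric multiplicities via the rank-nullity identity g(λ) = n − rank(A − λI):
  rank(A − (-1)·I) = 2, so dim ker(A − (-1)·I) = n − 2 = 3

Summary:
  λ = -1: algebraic multiplicity = 5, geometric multiplicity = 3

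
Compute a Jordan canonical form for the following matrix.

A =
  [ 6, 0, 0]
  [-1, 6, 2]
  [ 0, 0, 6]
J_2(6) ⊕ J_1(6)

The characteristic polynomial is
  det(x·I − A) = x^3 - 18*x^2 + 108*x - 216 = (x - 6)^3

Eigenvalues and multiplicities (the geometric multiplicity of λ is n − rank(A − λI), which equals the number of Jordan blocks for λ):
  λ = 6: algebraic multiplicity = 3, geometric multiplicity = 2

Determining the block sizes for each eigenvalue:
  λ = 6: 2 blocks summing to 3 forces exactly one block of size 2 and the rest size 1 → block sizes [2, 1]

Assembling the blocks gives a Jordan form
J =
  [6, 1, 0]
  [0, 6, 0]
  [0, 0, 6]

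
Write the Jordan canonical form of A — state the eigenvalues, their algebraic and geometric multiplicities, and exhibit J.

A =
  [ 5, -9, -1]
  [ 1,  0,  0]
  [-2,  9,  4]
J_3(3)

The characteristic polynomial is
  det(x·I − A) = x^3 - 9*x^2 + 27*x - 27 = (x - 3)^3

Eigenvalues and multiplicities (the geometric multiplicity of λ is n − rank(A − λI), which equals the number of Jordan blocks for λ):
  λ = 3: algebraic multiplicity = 3, geometric multiplicity = 1

Determining the block sizes for each eigenvalue:
  λ = 3: one block (gm = 1), so the single block has size am = 3 → block sizes [3]

Assembling the blocks gives a Jordan form
J =
  [3, 1, 0]
  [0, 3, 1]
  [0, 0, 3]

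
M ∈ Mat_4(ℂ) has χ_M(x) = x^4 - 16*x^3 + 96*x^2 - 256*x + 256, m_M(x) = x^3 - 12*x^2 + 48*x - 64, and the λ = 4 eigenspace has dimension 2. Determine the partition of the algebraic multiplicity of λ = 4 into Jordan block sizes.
Block sizes for λ = 4: [3, 1]

Step 1 — from the characteristic polynomial, algebraic multiplicity of λ = 4 is 4. From dim ker(M − (4)·I) = 2, there are exactly 2 Jordan blocks for λ = 4.
Step 2 — from the minimal polynomial, the factor (x − 4)^3 tells us the largest block for λ = 4 has size 3.
Step 3 — with total size 4, 2 blocks, and largest block 3, the block sizes (in nonincreasing order) are [3, 1].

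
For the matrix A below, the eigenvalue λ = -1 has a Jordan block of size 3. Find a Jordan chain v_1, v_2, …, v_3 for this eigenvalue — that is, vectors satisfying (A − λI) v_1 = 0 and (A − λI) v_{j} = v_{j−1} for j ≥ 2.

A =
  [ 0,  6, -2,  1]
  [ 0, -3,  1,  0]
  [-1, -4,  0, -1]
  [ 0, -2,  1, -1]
A Jordan chain for λ = -1 of length 3:
v_1 = (3, -1, -2, -1)ᵀ
v_2 = (1, 0, -1, 0)ᵀ
v_3 = (1, 0, 0, 0)ᵀ

Let N = A − (-1)·I. We want v_3 with N^3 v_3 = 0 but N^2 v_3 ≠ 0; then v_{j-1} := N · v_j for j = 3, …, 2.

Pick v_3 = (1, 0, 0, 0)ᵀ.
Then v_2 = N · v_3 = (1, 0, -1, 0)ᵀ.
Then v_1 = N · v_2 = (3, -1, -2, -1)ᵀ.

Sanity check: (A − (-1)·I) v_1 = (0, 0, 0, 0)ᵀ = 0. ✓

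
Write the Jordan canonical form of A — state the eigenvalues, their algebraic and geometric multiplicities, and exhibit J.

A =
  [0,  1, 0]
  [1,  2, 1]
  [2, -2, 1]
J_3(1)

The characteristic polynomial is
  det(x·I − A) = x^3 - 3*x^2 + 3*x - 1 = (x - 1)^3

Eigenvalues and multiplicities (the geometric multiplicity of λ is n − rank(A − λI), which equals the number of Jordan blocks for λ):
  λ = 1: algebraic multiplicity = 3, geometric multiplicity = 1

Determining the block sizes for each eigenvalue:
  λ = 1: one block (gm = 1), so the single block has size am = 3 → block sizes [3]

Assembling the blocks gives a Jordan form
J =
  [1, 1, 0]
  [0, 1, 1]
  [0, 0, 1]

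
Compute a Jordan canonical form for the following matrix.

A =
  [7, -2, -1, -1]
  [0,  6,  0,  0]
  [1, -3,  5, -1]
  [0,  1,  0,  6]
J_2(6) ⊕ J_2(6)

The characteristic polynomial is
  det(x·I − A) = x^4 - 24*x^3 + 216*x^2 - 864*x + 1296 = (x - 6)^4

Eigenvalues and multiplicities (the geometric multiplicity of λ is n − rank(A − λI), which equals the number of Jordan blocks for λ):
  λ = 6: algebraic multiplicity = 4, geometric multiplicity = 2

Determining the block sizes for each eigenvalue:
  λ = 6: with am = 4 and gm = 2, the partition is not yet determined (e.g. several partitions of 4 into 2 parts exist). Let N = A − (6)·I. Computing rank(N^1) = 2, rank(N^2) = 0; the number of blocks of size ≥ j is rank(N^{j−1}) − rank(N^j), giving [2, 2]. So we have 2 block(s) of size 2 → block sizes [2, 2]

Assembling the blocks gives a Jordan form
J =
  [6, 1, 0, 0]
  [0, 6, 0, 0]
  [0, 0, 6, 1]
  [0, 0, 0, 6]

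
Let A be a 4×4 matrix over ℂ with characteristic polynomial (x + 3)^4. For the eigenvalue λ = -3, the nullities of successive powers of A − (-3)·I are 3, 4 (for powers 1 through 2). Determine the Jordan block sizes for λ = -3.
Block sizes for λ = -3: [2, 1, 1]

From the dimensions of kernels of powers, the number of Jordan blocks of size at least j is d_j − d_{j−1} where d_j = dim ker(N^j) (with d_0 = 0). Computing the differences gives [3, 1].
The number of blocks of size exactly k is (#blocks of size ≥ k) − (#blocks of size ≥ k + 1), so the partition is: 2 block(s) of size 1, 1 block(s) of size 2.
In nonincreasing order the block sizes are [2, 1, 1].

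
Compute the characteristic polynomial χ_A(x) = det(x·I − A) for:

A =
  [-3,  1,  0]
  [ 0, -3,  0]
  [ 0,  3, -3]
x^3 + 9*x^2 + 27*x + 27

Expanding det(x·I − A) (e.g. by cofactor expansion or by noting that A is similar to its Jordan form J, which has the same characteristic polynomial as A) gives
  χ_A(x) = x^3 + 9*x^2 + 27*x + 27
which factors as (x + 3)^3. The eigenvalues (with algebraic multiplicities) are λ = -3 with multiplicity 3.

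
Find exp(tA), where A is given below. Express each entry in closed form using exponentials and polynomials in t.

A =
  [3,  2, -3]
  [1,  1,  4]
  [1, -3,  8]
e^{tA} =
  [-t*exp(4*t) + exp(4*t), t^2*exp(4*t)/2 + 2*t*exp(4*t), -t^2*exp(4*t)/2 - 3*t*exp(4*t)]
  [t*exp(4*t), -t^2*exp(4*t)/2 - 3*t*exp(4*t) + exp(4*t), t^2*exp(4*t)/2 + 4*t*exp(4*t)]
  [t*exp(4*t), -t^2*exp(4*t)/2 - 3*t*exp(4*t), t^2*exp(4*t)/2 + 4*t*exp(4*t) + exp(4*t)]

Strategy: write A = P · J · P⁻¹ where J is a Jordan canonical form, so e^{tA} = P · e^{tJ} · P⁻¹, and e^{tJ} can be computed block-by-block.

A has Jordan form
J =
  [4, 1, 0]
  [0, 4, 1]
  [0, 0, 4]
(up to reordering of blocks).

Per-block formulas:
  For a 3×3 Jordan block J_3(4): exp(t · J_3(4)) = e^(4t)·(I + t·N + (t^2/2)·N^2), where N is the 3×3 nilpotent shift.

After assembling e^{tJ} and conjugating by P, we get:

e^{tA} =
  [-t*exp(4*t) + exp(4*t), t^2*exp(4*t)/2 + 2*t*exp(4*t), -t^2*exp(4*t)/2 - 3*t*exp(4*t)]
  [t*exp(4*t), -t^2*exp(4*t)/2 - 3*t*exp(4*t) + exp(4*t), t^2*exp(4*t)/2 + 4*t*exp(4*t)]
  [t*exp(4*t), -t^2*exp(4*t)/2 - 3*t*exp(4*t), t^2*exp(4*t)/2 + 4*t*exp(4*t) + exp(4*t)]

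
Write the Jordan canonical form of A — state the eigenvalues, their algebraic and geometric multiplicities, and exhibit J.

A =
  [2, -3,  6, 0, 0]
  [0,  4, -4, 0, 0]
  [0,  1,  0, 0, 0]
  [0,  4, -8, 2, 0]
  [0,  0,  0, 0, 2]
J_2(2) ⊕ J_1(2) ⊕ J_1(2) ⊕ J_1(2)

The characteristic polynomial is
  det(x·I − A) = x^5 - 10*x^4 + 40*x^3 - 80*x^2 + 80*x - 32 = (x - 2)^5

Eigenvalues and multiplicities (the geometric multiplicity of λ is n − rank(A − λI), which equals the number of Jordan blocks for λ):
  λ = 2: algebraic multiplicity = 5, geometric multiplicity = 4

Determining the block sizes for each eigenvalue:
  λ = 2: 4 blocks summing to 5 forces exactly one block of size 2 and the rest size 1 → block sizes [2, 1, 1, 1]

Assembling the blocks gives a Jordan form
J =
  [2, 1, 0, 0, 0]
  [0, 2, 0, 0, 0]
  [0, 0, 2, 0, 0]
  [0, 0, 0, 2, 0]
  [0, 0, 0, 0, 2]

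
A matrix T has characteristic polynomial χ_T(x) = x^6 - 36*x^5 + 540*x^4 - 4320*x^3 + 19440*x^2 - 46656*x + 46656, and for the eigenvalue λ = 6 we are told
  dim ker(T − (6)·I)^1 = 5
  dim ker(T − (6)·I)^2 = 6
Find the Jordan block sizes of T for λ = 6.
Block sizes for λ = 6: [2, 1, 1, 1, 1]

From the dimensions of kernels of powers, the number of Jordan blocks of size at least j is d_j − d_{j−1} where d_j = dim ker(N^j) (with d_0 = 0). Computing the differences gives [5, 1].
The number of blocks of size exactly k is (#blocks of size ≥ k) − (#blocks of size ≥ k + 1), so the partition is: 4 block(s) of size 1, 1 block(s) of size 2.
In nonincreasing order the block sizes are [2, 1, 1, 1, 1].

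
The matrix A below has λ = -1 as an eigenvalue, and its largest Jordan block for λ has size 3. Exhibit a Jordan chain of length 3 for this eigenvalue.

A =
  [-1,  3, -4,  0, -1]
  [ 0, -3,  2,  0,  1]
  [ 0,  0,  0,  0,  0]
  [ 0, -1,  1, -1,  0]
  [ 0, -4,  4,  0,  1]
A Jordan chain for λ = -1 of length 3:
v_1 = (-2, 0, 0, 2, 0)ᵀ
v_2 = (3, -2, 0, -1, -4)ᵀ
v_3 = (0, 1, 0, 0, 0)ᵀ

Let N = A − (-1)·I. We want v_3 with N^3 v_3 = 0 but N^2 v_3 ≠ 0; then v_{j-1} := N · v_j for j = 3, …, 2.

Pick v_3 = (0, 1, 0, 0, 0)ᵀ.
Then v_2 = N · v_3 = (3, -2, 0, -1, -4)ᵀ.
Then v_1 = N · v_2 = (-2, 0, 0, 2, 0)ᵀ.

Sanity check: (A − (-1)·I) v_1 = (0, 0, 0, 0, 0)ᵀ = 0. ✓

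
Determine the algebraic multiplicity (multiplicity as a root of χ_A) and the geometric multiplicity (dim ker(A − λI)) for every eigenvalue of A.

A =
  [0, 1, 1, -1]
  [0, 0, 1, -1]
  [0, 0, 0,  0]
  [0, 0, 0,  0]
λ = 0: alg = 4, geom = 2

Step 1 — factor the characteristic polynomial to read off the algebraic multiplicities:
  χ_A(x) = x^4

Step 2 — compute geometric multiplicities via the rank-nullity identity g(λ) = n − rank(A − λI):
  rank(A − (0)·I) = 2, so dim ker(A − (0)·I) = n − 2 = 2

Summary:
  λ = 0: algebraic multiplicity = 4, geometric multiplicity = 2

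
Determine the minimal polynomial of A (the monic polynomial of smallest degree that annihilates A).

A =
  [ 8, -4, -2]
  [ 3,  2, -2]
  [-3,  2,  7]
x^3 - 17*x^2 + 96*x - 180

The characteristic polynomial is χ_A(x) = (x - 6)^2*(x - 5), so the eigenvalues are known. The minimal polynomial is
  m_A(x) = Π_λ (x − λ)^{k_λ}
where k_λ is the size of the *largest* Jordan block for λ (equivalently, the smallest k with (A − λI)^k v = 0 for every generalised eigenvector v of λ).

  λ = 5: largest Jordan block has size 1, contributing (x − 5)
  λ = 6: largest Jordan block has size 2, contributing (x − 6)^2

So m_A(x) = (x - 6)^2*(x - 5) = x^3 - 17*x^2 + 96*x - 180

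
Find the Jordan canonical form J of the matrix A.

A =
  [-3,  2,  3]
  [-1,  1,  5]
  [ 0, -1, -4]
J_3(-2)

The characteristic polynomial is
  det(x·I − A) = x^3 + 6*x^2 + 12*x + 8 = (x + 2)^3

Eigenvalues and multiplicities (the geometric multiplicity of λ is n − rank(A − λI), which equals the number of Jordan blocks for λ):
  λ = -2: algebraic multiplicity = 3, geometric multiplicity = 1

Determining the block sizes for each eigenvalue:
  λ = -2: one block (gm = 1), so the single block has size am = 3 → block sizes [3]

Assembling the blocks gives a Jordan form
J =
  [-2,  1,  0]
  [ 0, -2,  1]
  [ 0,  0, -2]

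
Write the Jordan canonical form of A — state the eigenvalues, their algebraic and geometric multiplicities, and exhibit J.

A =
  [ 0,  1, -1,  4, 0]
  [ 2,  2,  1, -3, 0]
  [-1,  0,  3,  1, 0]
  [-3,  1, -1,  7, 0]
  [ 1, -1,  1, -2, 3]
J_2(3) ⊕ J_2(3) ⊕ J_1(3)

The characteristic polynomial is
  det(x·I − A) = x^5 - 15*x^4 + 90*x^3 - 270*x^2 + 405*x - 243 = (x - 3)^5

Eigenvalues and multiplicities (the geometric multiplicity of λ is n − rank(A − λI), which equals the number of Jordan blocks for λ):
  λ = 3: algebraic multiplicity = 5, geometric multiplicity = 3

Determining the block sizes for each eigenvalue:
  λ = 3: with am = 5 and gm = 3, the partition is not yet determined (e.g. several partitions of 5 into 3 parts exist). Let N = A − (3)·I. Computing rank(N^1) = 2, rank(N^2) = 0; the number of blocks of size ≥ j is rank(N^{j−1}) − rank(N^j), giving [3, 2]. So we have 2 block(s) of size 2, 1 block(s) of size 1 → block sizes [2, 2, 1]

Assembling the blocks gives a Jordan form
J =
  [3, 1, 0, 0, 0]
  [0, 3, 0, 0, 0]
  [0, 0, 3, 1, 0]
  [0, 0, 0, 3, 0]
  [0, 0, 0, 0, 3]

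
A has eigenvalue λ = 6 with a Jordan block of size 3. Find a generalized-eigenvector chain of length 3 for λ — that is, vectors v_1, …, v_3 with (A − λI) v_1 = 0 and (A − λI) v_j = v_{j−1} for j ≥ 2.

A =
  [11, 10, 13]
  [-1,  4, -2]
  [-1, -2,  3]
A Jordan chain for λ = 6 of length 3:
v_1 = (2, -1, 0)ᵀ
v_2 = (5, -1, -1)ᵀ
v_3 = (1, 0, 0)ᵀ

Let N = A − (6)·I. We want v_3 with N^3 v_3 = 0 but N^2 v_3 ≠ 0; then v_{j-1} := N · v_j for j = 3, …, 2.

Pick v_3 = (1, 0, 0)ᵀ.
Then v_2 = N · v_3 = (5, -1, -1)ᵀ.
Then v_1 = N · v_2 = (2, -1, 0)ᵀ.

Sanity check: (A − (6)·I) v_1 = (0, 0, 0)ᵀ = 0. ✓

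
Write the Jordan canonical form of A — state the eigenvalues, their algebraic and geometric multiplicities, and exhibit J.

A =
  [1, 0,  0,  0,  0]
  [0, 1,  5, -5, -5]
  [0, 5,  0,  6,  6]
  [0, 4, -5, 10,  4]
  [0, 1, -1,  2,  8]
J_1(1) ⊕ J_1(1) ⊕ J_3(6)

The characteristic polynomial is
  det(x·I − A) = x^5 - 20*x^4 + 145*x^3 - 450*x^2 + 540*x - 216 = (x - 6)^3*(x - 1)^2

Eigenvalues and multiplicities (the geometric multiplicity of λ is n − rank(A − λI), which equals the number of Jordan blocks for λ):
  λ = 1: algebraic multiplicity = 2, geometric multiplicity = 2
  λ = 6: algebraic multiplicity = 3, geometric multiplicity = 1

Determining the block sizes for each eigenvalue:
  λ = 1: gm = am = 2, so every block has size 1 → block sizes [1, 1]
  λ = 6: one block (gm = 1), so the single block has size am = 3 → block sizes [3]

Assembling the blocks gives a Jordan form
J =
  [1, 0, 0, 0, 0]
  [0, 1, 0, 0, 0]
  [0, 0, 6, 1, 0]
  [0, 0, 0, 6, 1]
  [0, 0, 0, 0, 6]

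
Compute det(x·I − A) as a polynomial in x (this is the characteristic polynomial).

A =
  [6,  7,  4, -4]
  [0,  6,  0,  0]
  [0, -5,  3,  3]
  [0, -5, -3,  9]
x^4 - 24*x^3 + 216*x^2 - 864*x + 1296

Expanding det(x·I − A) (e.g. by cofactor expansion or by noting that A is similar to its Jordan form J, which has the same characteristic polynomial as A) gives
  χ_A(x) = x^4 - 24*x^3 + 216*x^2 - 864*x + 1296
which factors as (x - 6)^4. The eigenvalues (with algebraic multiplicities) are λ = 6 with multiplicity 4.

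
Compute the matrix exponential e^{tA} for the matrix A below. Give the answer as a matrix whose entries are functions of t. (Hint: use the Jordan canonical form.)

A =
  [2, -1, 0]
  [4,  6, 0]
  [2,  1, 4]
e^{tA} =
  [-2*t*exp(4*t) + exp(4*t), -t*exp(4*t), 0]
  [4*t*exp(4*t), 2*t*exp(4*t) + exp(4*t), 0]
  [2*t*exp(4*t), t*exp(4*t), exp(4*t)]

Strategy: write A = P · J · P⁻¹ where J is a Jordan canonical form, so e^{tA} = P · e^{tJ} · P⁻¹, and e^{tJ} can be computed block-by-block.

A has Jordan form
J =
  [4, 1, 0]
  [0, 4, 0]
  [0, 0, 4]
(up to reordering of blocks).

Per-block formulas:
  For a 1×1 block at λ = 4: exp(t · [4]) = [e^(4t)].
  For a 2×2 Jordan block J_2(4): exp(t · J_2(4)) = e^(4t)·(I + t·N), where N is the 2×2 nilpotent shift.

After assembling e^{tJ} and conjugating by P, we get:

e^{tA} =
  [-2*t*exp(4*t) + exp(4*t), -t*exp(4*t), 0]
  [4*t*exp(4*t), 2*t*exp(4*t) + exp(4*t), 0]
  [2*t*exp(4*t), t*exp(4*t), exp(4*t)]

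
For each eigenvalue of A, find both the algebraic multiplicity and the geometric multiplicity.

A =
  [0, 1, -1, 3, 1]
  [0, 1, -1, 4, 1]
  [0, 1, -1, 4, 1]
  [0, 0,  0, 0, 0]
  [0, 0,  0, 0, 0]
λ = 0: alg = 5, geom = 3

Step 1 — factor the characteristic polynomial to read off the algebraic multiplicities:
  χ_A(x) = x^5

Step 2 — compute geometric multiplicities via the rank-nullity identity g(λ) = n − rank(A − λI):
  rank(A − (0)·I) = 2, so dim ker(A − (0)·I) = n − 2 = 3

Summary:
  λ = 0: algebraic multiplicity = 5, geometric multiplicity = 3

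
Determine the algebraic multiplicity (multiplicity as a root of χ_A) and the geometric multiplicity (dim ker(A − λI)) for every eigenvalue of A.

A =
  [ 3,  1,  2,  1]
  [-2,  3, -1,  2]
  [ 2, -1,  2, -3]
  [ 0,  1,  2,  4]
λ = 3: alg = 4, geom = 2

Step 1 — factor the characteristic polynomial to read off the algebraic multiplicities:
  χ_A(x) = (x - 3)^4

Step 2 — compute geometric multiplicities via the rank-nullity identity g(λ) = n − rank(A − λI):
  rank(A − (3)·I) = 2, so dim ker(A − (3)·I) = n − 2 = 2

Summary:
  λ = 3: algebraic multiplicity = 4, geometric multiplicity = 2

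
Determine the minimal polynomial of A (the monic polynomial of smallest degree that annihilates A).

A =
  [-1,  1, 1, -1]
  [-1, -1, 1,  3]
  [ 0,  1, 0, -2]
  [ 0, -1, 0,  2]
x^3

The characteristic polynomial is χ_A(x) = x^4, so the eigenvalues are known. The minimal polynomial is
  m_A(x) = Π_λ (x − λ)^{k_λ}
where k_λ is the size of the *largest* Jordan block for λ (equivalently, the smallest k with (A − λI)^k v = 0 for every generalised eigenvector v of λ).

  λ = 0: largest Jordan block has size 3, contributing (x − 0)^3

So m_A(x) = x^3 = x^3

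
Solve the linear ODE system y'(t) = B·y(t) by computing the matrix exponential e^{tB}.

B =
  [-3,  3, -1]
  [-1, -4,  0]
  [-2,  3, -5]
e^{tB} =
  [t*exp(-4*t) + exp(-4*t), 3*t*exp(-4*t), -t*exp(-4*t)]
  [-t^2*exp(-4*t)/2 - t*exp(-4*t), -3*t^2*exp(-4*t)/2 + exp(-4*t), t^2*exp(-4*t)/2]
  [-3*t^2*exp(-4*t)/2 - 2*t*exp(-4*t), -9*t^2*exp(-4*t)/2 + 3*t*exp(-4*t), 3*t^2*exp(-4*t)/2 - t*exp(-4*t) + exp(-4*t)]

Strategy: write B = P · J · P⁻¹ where J is a Jordan canonical form, so e^{tB} = P · e^{tJ} · P⁻¹, and e^{tJ} can be computed block-by-block.

B has Jordan form
J =
  [-4,  1,  0]
  [ 0, -4,  1]
  [ 0,  0, -4]
(up to reordering of blocks).

Per-block formulas:
  For a 3×3 Jordan block J_3(-4): exp(t · J_3(-4)) = e^(-4t)·(I + t·N + (t^2/2)·N^2), where N is the 3×3 nilpotent shift.

After assembling e^{tJ} and conjugating by P, we get:

e^{tB} =
  [t*exp(-4*t) + exp(-4*t), 3*t*exp(-4*t), -t*exp(-4*t)]
  [-t^2*exp(-4*t)/2 - t*exp(-4*t), -3*t^2*exp(-4*t)/2 + exp(-4*t), t^2*exp(-4*t)/2]
  [-3*t^2*exp(-4*t)/2 - 2*t*exp(-4*t), -9*t^2*exp(-4*t)/2 + 3*t*exp(-4*t), 3*t^2*exp(-4*t)/2 - t*exp(-4*t) + exp(-4*t)]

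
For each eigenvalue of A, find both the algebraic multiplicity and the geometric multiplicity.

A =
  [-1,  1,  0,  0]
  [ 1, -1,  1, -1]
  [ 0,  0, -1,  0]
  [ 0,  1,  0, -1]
λ = -1: alg = 4, geom = 2

Step 1 — factor the characteristic polynomial to read off the algebraic multiplicities:
  χ_A(x) = (x + 1)^4

Step 2 — compute geometric multiplicities via the rank-nullity identity g(λ) = n − rank(A − λI):
  rank(A − (-1)·I) = 2, so dim ker(A − (-1)·I) = n − 2 = 2

Summary:
  λ = -1: algebraic multiplicity = 4, geometric multiplicity = 2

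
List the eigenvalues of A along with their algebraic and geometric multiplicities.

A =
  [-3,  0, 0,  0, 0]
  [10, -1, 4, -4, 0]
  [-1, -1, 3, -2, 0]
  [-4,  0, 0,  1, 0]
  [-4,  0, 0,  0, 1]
λ = -3: alg = 1, geom = 1; λ = 1: alg = 4, geom = 3

Step 1 — factor the characteristic polynomial to read off the algebraic multiplicities:
  χ_A(x) = (x - 1)^4*(x + 3)

Step 2 — compute geometric multiplicities via the rank-nullity identity g(λ) = n − rank(A − λI):
  rank(A − (-3)·I) = 4, so dim ker(A − (-3)·I) = n − 4 = 1
  rank(A − (1)·I) = 2, so dim ker(A − (1)·I) = n − 2 = 3

Summary:
  λ = -3: algebraic multiplicity = 1, geometric multiplicity = 1
  λ = 1: algebraic multiplicity = 4, geometric multiplicity = 3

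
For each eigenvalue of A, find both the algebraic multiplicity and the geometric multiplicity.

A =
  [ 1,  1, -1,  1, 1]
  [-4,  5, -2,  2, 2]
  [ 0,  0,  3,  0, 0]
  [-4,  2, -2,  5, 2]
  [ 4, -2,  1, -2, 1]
λ = 3: alg = 5, geom = 3

Step 1 — factor the characteristic polynomial to read off the algebraic multiplicities:
  χ_A(x) = (x - 3)^5

Step 2 — compute geometric multiplicities via the rank-nullity identity g(λ) = n − rank(A − λI):
  rank(A − (3)·I) = 2, so dim ker(A − (3)·I) = n − 2 = 3

Summary:
  λ = 3: algebraic multiplicity = 5, geometric multiplicity = 3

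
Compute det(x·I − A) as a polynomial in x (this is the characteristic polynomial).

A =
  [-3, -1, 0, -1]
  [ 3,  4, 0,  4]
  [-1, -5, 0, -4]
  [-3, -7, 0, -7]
x^4 + 6*x^3 + 9*x^2

Expanding det(x·I − A) (e.g. by cofactor expansion or by noting that A is similar to its Jordan form J, which has the same characteristic polynomial as A) gives
  χ_A(x) = x^4 + 6*x^3 + 9*x^2
which factors as x^2*(x + 3)^2. The eigenvalues (with algebraic multiplicities) are λ = -3 with multiplicity 2, λ = 0 with multiplicity 2.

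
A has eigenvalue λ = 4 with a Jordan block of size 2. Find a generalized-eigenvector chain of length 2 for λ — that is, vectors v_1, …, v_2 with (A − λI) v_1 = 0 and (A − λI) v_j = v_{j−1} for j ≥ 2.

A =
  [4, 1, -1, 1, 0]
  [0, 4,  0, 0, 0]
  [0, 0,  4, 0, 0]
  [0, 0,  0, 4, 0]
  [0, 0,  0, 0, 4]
A Jordan chain for λ = 4 of length 2:
v_1 = (1, 0, 0, 0, 0)ᵀ
v_2 = (0, 1, 0, 0, 0)ᵀ

Let N = A − (4)·I. We want v_2 with N^2 v_2 = 0 but N^1 v_2 ≠ 0; then v_{j-1} := N · v_j for j = 2, …, 2.

Pick v_2 = (0, 1, 0, 0, 0)ᵀ.
Then v_1 = N · v_2 = (1, 0, 0, 0, 0)ᵀ.

Sanity check: (A − (4)·I) v_1 = (0, 0, 0, 0, 0)ᵀ = 0. ✓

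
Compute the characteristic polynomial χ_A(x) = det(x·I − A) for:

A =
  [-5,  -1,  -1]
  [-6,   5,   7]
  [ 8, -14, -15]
x^3 + 15*x^2 + 75*x + 125

Expanding det(x·I − A) (e.g. by cofactor expansion or by noting that A is similar to its Jordan form J, which has the same characteristic polynomial as A) gives
  χ_A(x) = x^3 + 15*x^2 + 75*x + 125
which factors as (x + 5)^3. The eigenvalues (with algebraic multiplicities) are λ = -5 with multiplicity 3.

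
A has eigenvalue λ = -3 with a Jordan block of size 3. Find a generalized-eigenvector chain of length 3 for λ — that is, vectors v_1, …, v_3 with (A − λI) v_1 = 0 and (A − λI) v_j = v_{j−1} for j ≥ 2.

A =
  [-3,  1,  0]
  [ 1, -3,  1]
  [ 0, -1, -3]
A Jordan chain for λ = -3 of length 3:
v_1 = (1, 0, -1)ᵀ
v_2 = (0, 1, 0)ᵀ
v_3 = (1, 0, 0)ᵀ

Let N = A − (-3)·I. We want v_3 with N^3 v_3 = 0 but N^2 v_3 ≠ 0; then v_{j-1} := N · v_j for j = 3, …, 2.

Pick v_3 = (1, 0, 0)ᵀ.
Then v_2 = N · v_3 = (0, 1, 0)ᵀ.
Then v_1 = N · v_2 = (1, 0, -1)ᵀ.

Sanity check: (A − (-3)·I) v_1 = (0, 0, 0)ᵀ = 0. ✓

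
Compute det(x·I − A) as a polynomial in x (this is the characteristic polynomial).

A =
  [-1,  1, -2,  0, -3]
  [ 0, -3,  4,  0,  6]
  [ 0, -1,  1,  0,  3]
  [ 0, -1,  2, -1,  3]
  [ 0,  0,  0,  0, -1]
x^5 + 5*x^4 + 10*x^3 + 10*x^2 + 5*x + 1

Expanding det(x·I − A) (e.g. by cofactor expansion or by noting that A is similar to its Jordan form J, which has the same characteristic polynomial as A) gives
  χ_A(x) = x^5 + 5*x^4 + 10*x^3 + 10*x^2 + 5*x + 1
which factors as (x + 1)^5. The eigenvalues (with algebraic multiplicities) are λ = -1 with multiplicity 5.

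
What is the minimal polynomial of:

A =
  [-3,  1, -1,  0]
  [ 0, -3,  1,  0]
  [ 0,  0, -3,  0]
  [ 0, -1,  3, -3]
x^3 + 9*x^2 + 27*x + 27

The characteristic polynomial is χ_A(x) = (x + 3)^4, so the eigenvalues are known. The minimal polynomial is
  m_A(x) = Π_λ (x − λ)^{k_λ}
where k_λ is the size of the *largest* Jordan block for λ (equivalently, the smallest k with (A − λI)^k v = 0 for every generalised eigenvector v of λ).

  λ = -3: largest Jordan block has size 3, contributing (x + 3)^3

So m_A(x) = (x + 3)^3 = x^3 + 9*x^2 + 27*x + 27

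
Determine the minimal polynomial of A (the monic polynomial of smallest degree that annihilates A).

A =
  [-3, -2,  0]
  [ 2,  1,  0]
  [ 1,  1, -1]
x^2 + 2*x + 1

The characteristic polynomial is χ_A(x) = (x + 1)^3, so the eigenvalues are known. The minimal polynomial is
  m_A(x) = Π_λ (x − λ)^{k_λ}
where k_λ is the size of the *largest* Jordan block for λ (equivalently, the smallest k with (A − λI)^k v = 0 for every generalised eigenvector v of λ).

  λ = -1: largest Jordan block has size 2, contributing (x + 1)^2

So m_A(x) = (x + 1)^2 = x^2 + 2*x + 1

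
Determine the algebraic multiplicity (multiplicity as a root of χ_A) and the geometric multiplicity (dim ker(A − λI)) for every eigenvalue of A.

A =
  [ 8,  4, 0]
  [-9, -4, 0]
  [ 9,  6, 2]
λ = 2: alg = 3, geom = 2

Step 1 — factor the characteristic polynomial to read off the algebraic multiplicities:
  χ_A(x) = (x - 2)^3

Step 2 — compute geometric multiplicities via the rank-nullity identity g(λ) = n − rank(A − λI):
  rank(A − (2)·I) = 1, so dim ker(A − (2)·I) = n − 1 = 2

Summary:
  λ = 2: algebraic multiplicity = 3, geometric multiplicity = 2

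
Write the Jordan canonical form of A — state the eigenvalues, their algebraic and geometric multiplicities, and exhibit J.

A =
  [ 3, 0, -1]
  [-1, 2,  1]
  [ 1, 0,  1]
J_2(2) ⊕ J_1(2)

The characteristic polynomial is
  det(x·I − A) = x^3 - 6*x^2 + 12*x - 8 = (x - 2)^3

Eigenvalues and multiplicities (the geometric multiplicity of λ is n − rank(A − λI), which equals the number of Jordan blocks for λ):
  λ = 2: algebraic multiplicity = 3, geometric multiplicity = 2

Determining the block sizes for each eigenvalue:
  λ = 2: 2 blocks summing to 3 forces exactly one block of size 2 and the rest size 1 → block sizes [2, 1]

Assembling the blocks gives a Jordan form
J =
  [2, 1, 0]
  [0, 2, 0]
  [0, 0, 2]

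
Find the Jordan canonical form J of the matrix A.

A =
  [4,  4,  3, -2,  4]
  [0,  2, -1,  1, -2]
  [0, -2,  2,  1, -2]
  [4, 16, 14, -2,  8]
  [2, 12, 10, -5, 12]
J_1(2) ⊕ J_3(4) ⊕ J_1(4)

The characteristic polynomial is
  det(x·I − A) = x^5 - 18*x^4 + 128*x^3 - 448*x^2 + 768*x - 512 = (x - 4)^4*(x - 2)

Eigenvalues and multiplicities (the geometric multiplicity of λ is n − rank(A − λI), which equals the number of Jordan blocks for λ):
  λ = 2: algebraic multiplicity = 1, geometric multiplicity = 1
  λ = 4: algebraic multiplicity = 4, geometric multiplicity = 2

Determining the block sizes for each eigenvalue:
  λ = 2: one block (gm = 1), so the single block has size am = 1 → block sizes [1]
  λ = 4: with am = 4 and gm = 2, the partition is not yet determined (e.g. several partitions of 4 into 2 parts exist). Let N = A − (4)·I. Computing rank(N^1) = 3, rank(N^2) = 2, rank(N^3) = 1; the number of blocks of size ≥ j is rank(N^{j−1}) − rank(N^j), giving [2, 1, 1]. So we have 1 block(s) of size 3, 1 block(s) of size 1 → block sizes [3, 1]

Assembling the blocks gives a Jordan form
J =
  [2, 0, 0, 0, 0]
  [0, 4, 1, 0, 0]
  [0, 0, 4, 1, 0]
  [0, 0, 0, 4, 0]
  [0, 0, 0, 0, 4]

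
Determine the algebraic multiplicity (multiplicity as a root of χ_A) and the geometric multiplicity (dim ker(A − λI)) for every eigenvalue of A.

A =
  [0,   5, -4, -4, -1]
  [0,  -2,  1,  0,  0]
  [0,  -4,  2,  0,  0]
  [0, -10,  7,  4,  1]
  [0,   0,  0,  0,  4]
λ = 0: alg = 3, geom = 1; λ = 4: alg = 2, geom = 1

Step 1 — factor the characteristic polynomial to read off the algebraic multiplicities:
  χ_A(x) = x^3*(x - 4)^2

Step 2 — compute geometric multiplicities via the rank-nullity identity g(λ) = n − rank(A − λI):
  rank(A − (0)·I) = 4, so dim ker(A − (0)·I) = n − 4 = 1
  rank(A − (4)·I) = 4, so dim ker(A − (4)·I) = n − 4 = 1

Summary:
  λ = 0: algebraic multiplicity = 3, geometric multiplicity = 1
  λ = 4: algebraic multiplicity = 2, geometric multiplicity = 1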